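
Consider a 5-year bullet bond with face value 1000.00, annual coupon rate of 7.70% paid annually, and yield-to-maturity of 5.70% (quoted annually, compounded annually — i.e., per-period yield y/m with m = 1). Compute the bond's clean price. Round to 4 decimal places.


Coupon per period c = face * coupon_rate / m = 77.000000
Periods per year m = 1; per-period yield y/m = 0.057000
Number of cashflows N = 5
Cashflows (t years, CF_t, discount factor 1/(1+y/m)^(m*t), PV):
  t = 1.0000: CF_t = 77.000000, DF = 0.946074, PV = 72.847682
  t = 2.0000: CF_t = 77.000000, DF = 0.895056, PV = 68.919283
  t = 3.0000: CF_t = 77.000000, DF = 0.846789, PV = 65.202728
  t = 4.0000: CF_t = 77.000000, DF = 0.801125, PV = 61.686592
  t = 5.0000: CF_t = 1077.000000, DF = 0.757923, PV = 816.283028
Price P = sum_t PV_t = 1084.939312

Answer: Price = 1084.9393


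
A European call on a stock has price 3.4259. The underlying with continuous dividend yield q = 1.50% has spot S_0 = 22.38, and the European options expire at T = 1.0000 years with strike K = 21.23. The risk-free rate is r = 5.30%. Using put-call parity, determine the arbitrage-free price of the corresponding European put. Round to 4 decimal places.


Put-call parity: C - P = S_0 * exp(-qT) - K * exp(-rT).
S_0 * exp(-qT) = 22.3800 * 0.98511194 = 22.04680521
K * exp(-rT) = 21.2300 * 0.94838001 = 20.13410766
P = C - S*exp(-qT) + K*exp(-rT)
P = 3.4259 - 22.04680521 + 20.13410766 = 1.5132

Answer: Put price = 1.5132


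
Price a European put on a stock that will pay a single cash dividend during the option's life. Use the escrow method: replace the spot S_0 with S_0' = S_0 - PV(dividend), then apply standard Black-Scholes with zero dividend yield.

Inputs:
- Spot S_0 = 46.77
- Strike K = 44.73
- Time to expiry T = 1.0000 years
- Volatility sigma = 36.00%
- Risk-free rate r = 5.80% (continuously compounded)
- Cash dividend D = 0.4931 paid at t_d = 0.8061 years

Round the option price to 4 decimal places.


Answer: Price = 4.4817

Derivation:
PV(D) = D * exp(-r * t_d) = 0.4931 * 0.95432232 = 0.47057634
S_0' = S_0 - PV(D) = 46.7700 - 0.47057634 = 46.29942366
d1 = (ln(S_0'/K) + (r + sigma^2/2)*T) / (sigma*sqrt(T)) = 0.43690304
d2 = d1 - sigma*sqrt(T) = 0.07690304
exp(-rT) = 0.94364995
N(-d1) = 0.33109083; N(-d2) = 0.46935034
P = K * exp(-rT) * N(-d2) - S_0' * N(-d1) = 44.7300 * 0.94364995 * 0.46935034 - 46.29942366 * 0.33109083 = 4.4817


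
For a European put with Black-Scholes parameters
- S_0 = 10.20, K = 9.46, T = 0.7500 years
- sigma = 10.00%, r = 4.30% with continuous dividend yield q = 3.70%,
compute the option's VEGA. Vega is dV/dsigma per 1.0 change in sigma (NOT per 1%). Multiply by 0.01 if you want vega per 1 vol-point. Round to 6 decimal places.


d1 = 0.9649293989; d2 = 0.8783268585
phi(d1) = 0.2504532743; exp(-qT) = 0.9726314943; exp(-rT) = 0.9682644857
Vega = S * exp(-qT) * phi(d1) * sqrt(T) = 10.2000 * 0.9726314943 * 0.2504532743 * 0.8660254038 = 2.151820

Answer: Vega = 2.151820


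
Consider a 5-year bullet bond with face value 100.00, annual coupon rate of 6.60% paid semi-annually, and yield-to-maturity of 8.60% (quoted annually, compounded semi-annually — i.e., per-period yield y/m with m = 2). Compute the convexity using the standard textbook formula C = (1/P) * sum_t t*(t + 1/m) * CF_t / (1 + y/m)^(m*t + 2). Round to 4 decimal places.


Coupon per period c = face * coupon_rate / m = 3.300000
Periods per year m = 2; per-period yield y/m = 0.043000
Number of cashflows N = 10
Cashflows (t years, CF_t, discount factor 1/(1+y/m)^(m*t), PV):
  t = 0.5000: CF_t = 3.300000, DF = 0.958773, PV = 3.163950
  t = 1.0000: CF_t = 3.300000, DF = 0.919245, PV = 3.033509
  t = 1.5000: CF_t = 3.300000, DF = 0.881347, PV = 2.908446
  t = 2.0000: CF_t = 3.300000, DF = 0.845012, PV = 2.788539
  t = 2.5000: CF_t = 3.300000, DF = 0.810174, PV = 2.673575
  t = 3.0000: CF_t = 3.300000, DF = 0.776773, PV = 2.563351
  t = 3.5000: CF_t = 3.300000, DF = 0.744749, PV = 2.457671
  t = 4.0000: CF_t = 3.300000, DF = 0.714045, PV = 2.356348
  t = 4.5000: CF_t = 3.300000, DF = 0.684607, PV = 2.259203
  t = 5.0000: CF_t = 103.300000, DF = 0.656382, PV = 67.804300
Price P = sum_t PV_t = 92.008893
Convexity numerator sum_t t*(t + 1/m) * CF_t / (1+y/m)^(m*t + 2):
  t = 0.5000: term = 1.454223
  t = 1.0000: term = 4.182808
  t = 1.5000: term = 8.020725
  t = 2.0000: term = 12.816755
  t = 2.5000: term = 18.432534
  t = 3.0000: term = 24.741656
  t = 3.5000: term = 31.628835
  t = 4.0000: term = 38.989114
  t = 4.5000: term = 46.727125
  t = 5.0000: term = 1714.041427
Convexity = (1/P) * sum = 1901.035204 / 92.008893 = 20.661429

Answer: Convexity = 20.6614


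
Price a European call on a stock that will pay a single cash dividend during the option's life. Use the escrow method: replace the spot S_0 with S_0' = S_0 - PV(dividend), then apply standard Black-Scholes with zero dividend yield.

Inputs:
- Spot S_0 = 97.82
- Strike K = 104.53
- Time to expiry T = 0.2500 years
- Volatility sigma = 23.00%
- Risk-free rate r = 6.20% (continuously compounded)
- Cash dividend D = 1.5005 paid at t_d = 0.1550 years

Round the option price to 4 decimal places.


PV(D) = D * exp(-r * t_d) = 1.5005 * 0.99043603 = 1.48614926
S_0' = S_0 - PV(D) = 97.8200 - 1.48614926 = 96.33385074
d1 = (ln(S_0'/K) + (r + sigma^2/2)*T) / (sigma*sqrt(T)) = -0.51775514
d2 = d1 - sigma*sqrt(T) = -0.63275514
exp(-rT) = 0.98461951
N(d1) = 0.30231456; N(d2) = 0.26344678
C = S_0' * N(d1) - K * exp(-rT) * N(d2) = 96.33385074 * 0.30231456 - 104.5300 * 0.98461951 * 0.26344678 = 2.0086

Answer: Price = 2.0086


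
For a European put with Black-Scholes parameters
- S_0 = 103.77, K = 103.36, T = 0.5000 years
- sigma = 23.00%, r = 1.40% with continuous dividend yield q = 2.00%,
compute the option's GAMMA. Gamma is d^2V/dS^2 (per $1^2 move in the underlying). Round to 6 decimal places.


Answer: Gamma = 0.023315

Derivation:
d1 = 0.0872131459; d2 = -0.0754214138
phi(d1) = 0.3974279578; exp(-qT) = 0.9900498337; exp(-rT) = 0.9930244429
Gamma = exp(-qT) * phi(d1) / (S * sigma * sqrt(T)) = 0.9900498337 * 0.3974279578 / (103.7700 * 0.2300 * 0.7071067812) = 0.023315


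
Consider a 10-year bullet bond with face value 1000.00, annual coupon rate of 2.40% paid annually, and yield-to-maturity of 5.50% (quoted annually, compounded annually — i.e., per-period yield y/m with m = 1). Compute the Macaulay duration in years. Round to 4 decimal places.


Answer: Macaulay duration = 8.8339 years

Derivation:
Coupon per period c = face * coupon_rate / m = 24.000000
Periods per year m = 1; per-period yield y/m = 0.055000
Number of cashflows N = 10
Cashflows (t years, CF_t, discount factor 1/(1+y/m)^(m*t), PV):
  t = 1.0000: CF_t = 24.000000, DF = 0.947867, PV = 22.748815
  t = 2.0000: CF_t = 24.000000, DF = 0.898452, PV = 21.562858
  t = 3.0000: CF_t = 24.000000, DF = 0.851614, PV = 20.438728
  t = 4.0000: CF_t = 24.000000, DF = 0.807217, PV = 19.373202
  t = 5.0000: CF_t = 24.000000, DF = 0.765134, PV = 18.363224
  t = 6.0000: CF_t = 24.000000, DF = 0.725246, PV = 17.405900
  t = 7.0000: CF_t = 24.000000, DF = 0.687437, PV = 16.498483
  t = 8.0000: CF_t = 24.000000, DF = 0.651599, PV = 15.638373
  t = 9.0000: CF_t = 24.000000, DF = 0.617629, PV = 14.823102
  t = 10.0000: CF_t = 1024.000000, DF = 0.585431, PV = 599.480913
Price P = sum_t PV_t = 766.333599
Macaulay numerator sum_t t * PV_t:
  t * PV_t at t = 1.0000: 22.748815
  t * PV_t at t = 2.0000: 43.125716
  t * PV_t at t = 3.0000: 61.316184
  t * PV_t at t = 4.0000: 77.492807
  t * PV_t at t = 5.0000: 91.816122
  t * PV_t at t = 6.0000: 104.435400
  t * PV_t at t = 7.0000: 115.489384
  t * PV_t at t = 8.0000: 125.106983
  t * PV_t at t = 9.0000: 133.407920
  t * PV_t at t = 10.0000: 5994.809133
Macaulay duration D = (sum_t t * PV_t) / P = 6769.748465 / 766.333599 = 8.833944


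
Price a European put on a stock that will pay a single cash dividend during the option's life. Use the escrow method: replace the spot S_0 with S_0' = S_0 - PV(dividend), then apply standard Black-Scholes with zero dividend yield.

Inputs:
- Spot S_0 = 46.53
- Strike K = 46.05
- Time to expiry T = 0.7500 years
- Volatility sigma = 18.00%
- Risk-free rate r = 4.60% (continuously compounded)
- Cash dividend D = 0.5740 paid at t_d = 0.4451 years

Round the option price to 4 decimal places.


PV(D) = D * exp(-r * t_d) = 0.5740 * 0.97973358 = 0.56236708
S_0' = S_0 - PV(D) = 46.5300 - 0.56236708 = 45.96763292
d1 = (ln(S_0'/K) + (r + sigma^2/2)*T) / (sigma*sqrt(T)) = 0.28777546
d2 = d1 - sigma*sqrt(T) = 0.13189088
exp(-rT) = 0.96608834
N(-d1) = 0.38675931; N(-d2) = 0.44753530
P = K * exp(-rT) * N(-d2) - S_0' * N(-d1) = 46.0500 * 0.96608834 * 0.44753530 - 45.96763292 * 0.38675931 = 2.1317

Answer: Price = 2.1317


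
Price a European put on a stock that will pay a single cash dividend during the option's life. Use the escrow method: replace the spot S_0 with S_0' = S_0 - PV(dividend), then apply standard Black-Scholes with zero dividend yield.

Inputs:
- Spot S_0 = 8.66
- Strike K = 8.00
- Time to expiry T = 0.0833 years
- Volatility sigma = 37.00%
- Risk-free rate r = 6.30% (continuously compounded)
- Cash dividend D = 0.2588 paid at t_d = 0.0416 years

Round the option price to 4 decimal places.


PV(D) = D * exp(-r * t_d) = 0.2588 * 0.99738263 = 0.25812262
S_0' = S_0 - PV(D) = 8.6600 - 0.25812262 = 8.40187738
d1 = (ln(S_0'/K) + (r + sigma^2/2)*T) / (sigma*sqrt(T)) = 0.56151606
d2 = d1 - sigma*sqrt(T) = 0.45472762
exp(-rT) = 0.99476585
N(-d1) = 0.28722289; N(-d2) = 0.32465260
P = K * exp(-rT) * N(-d2) - S_0' * N(-d1) = 8.0000 * 0.99476585 * 0.32465260 - 8.40187738 * 0.28722289 = 0.1704

Answer: Price = 0.1704


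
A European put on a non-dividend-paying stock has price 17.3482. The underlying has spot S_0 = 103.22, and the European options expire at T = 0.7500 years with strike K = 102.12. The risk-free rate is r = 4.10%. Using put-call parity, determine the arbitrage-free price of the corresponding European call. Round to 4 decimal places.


Put-call parity: C - P = S_0 * exp(-qT) - K * exp(-rT).
S_0 * exp(-qT) = 103.2200 * 1.00000000 = 103.22000000
K * exp(-rT) = 102.1200 * 0.96971797 = 99.02759933
C = P + S*exp(-qT) - K*exp(-rT)
C = 17.3482 + 103.22000000 - 99.02759933 = 21.5406

Answer: Call price = 21.5406


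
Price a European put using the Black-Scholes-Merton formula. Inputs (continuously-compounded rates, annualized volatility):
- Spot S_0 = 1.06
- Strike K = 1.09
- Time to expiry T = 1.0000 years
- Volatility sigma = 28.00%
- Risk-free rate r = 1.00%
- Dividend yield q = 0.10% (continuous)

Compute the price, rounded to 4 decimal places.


Answer: Price = 0.1294

Derivation:
d1 = (ln(S/K) + (r - q + 0.5*sigma^2) * T) / (sigma * sqrt(T)) = 0.07246861
d2 = d1 - sigma * sqrt(T) = -0.20753139
exp(-rT) = 0.99004983; exp(-qT) = 0.99900050
P = K * exp(-rT) * N(-d2) - S_0 * exp(-qT) * N(-d1)
N(-d1) = 0.47111449; N(-d2) = 0.58220256
P = 1.0900 * 0.99004983 * 0.58220256 - 1.0600 * 0.99900050 * 0.47111449 = 0.1294


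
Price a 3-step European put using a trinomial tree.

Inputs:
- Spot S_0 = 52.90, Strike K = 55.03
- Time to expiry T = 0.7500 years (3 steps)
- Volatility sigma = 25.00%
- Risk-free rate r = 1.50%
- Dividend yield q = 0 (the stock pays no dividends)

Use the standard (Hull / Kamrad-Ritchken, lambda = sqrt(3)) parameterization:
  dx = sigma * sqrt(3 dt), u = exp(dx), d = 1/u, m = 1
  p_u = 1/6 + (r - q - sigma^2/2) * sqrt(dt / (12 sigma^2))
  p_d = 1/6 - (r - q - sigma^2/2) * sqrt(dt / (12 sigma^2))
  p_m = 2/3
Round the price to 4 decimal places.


Answer: Price = V(0,0) = 5.3396

Derivation:
dt = T/N = 0.250000; dx = sigma*sqrt(3*dt) = 0.216506
u = exp(dx) = 1.241731; d = 1/u = 0.805327
p_u = 0.157285, p_m = 0.666667, p_d = 0.176049
Discount per step: exp(-r*dt) = 0.996257
Stock lattice S(k, j) with j the centered position index:
  k=0: S(0,+0) = 52.9000
  k=1: S(1,-1) = 42.6018; S(1,+0) = 52.9000; S(1,+1) = 65.6876
  k=2: S(2,-2) = 34.3084; S(2,-1) = 42.6018; S(2,+0) = 52.9000; S(2,+1) = 65.6876; S(2,+2) = 81.5663
  k=3: S(3,-3) = 27.6295; S(3,-2) = 34.3084; S(3,-1) = 42.6018; S(3,+0) = 52.9000; S(3,+1) = 65.6876; S(3,+2) = 81.5663; S(3,+3) = 101.2834
Terminal payoffs V(N, j) = max(K - S_T, 0):
  V(3,-3) = 27.400493; V(3,-2) = 20.721586; V(3,-1) = 12.428179; V(3,+0) = 2.130000; V(3,+1) = 0.000000; V(3,+2) = 0.000000; V(3,+3) = 0.000000
Backward induction: V(k, j) = exp(-r*dt) * [p_u * V(k+1, j+1) + p_m * V(k+1, j) + p_d * V(k+1, j-1)]
  V(2,-2) = exp(-r*dt) * [p_u*12.428179 + p_m*20.721586 + p_d*27.400493] = 20.515893
  V(2,-1) = exp(-r*dt) * [p_u*2.130000 + p_m*12.428179 + p_d*20.721586] = 12.222555
  V(2,+0) = exp(-r*dt) * [p_u*0.000000 + p_m*2.130000 + p_d*12.428179] = 3.594459
  V(2,+1) = exp(-r*dt) * [p_u*0.000000 + p_m*0.000000 + p_d*2.130000] = 0.373580
  V(2,+2) = exp(-r*dt) * [p_u*0.000000 + p_m*0.000000 + p_d*0.000000] = 0.000000
  V(1,-1) = exp(-r*dt) * [p_u*3.594459 + p_m*12.222555 + p_d*20.515893] = 12.279384
  V(1,+0) = exp(-r*dt) * [p_u*0.373580 + p_m*3.594459 + p_d*12.222555] = 4.589585
  V(1,+1) = exp(-r*dt) * [p_u*0.000000 + p_m*0.373580 + p_d*3.594459] = 0.878552
  V(0,+0) = exp(-r*dt) * [p_u*0.878552 + p_m*4.589585 + p_d*12.279384] = 5.339614


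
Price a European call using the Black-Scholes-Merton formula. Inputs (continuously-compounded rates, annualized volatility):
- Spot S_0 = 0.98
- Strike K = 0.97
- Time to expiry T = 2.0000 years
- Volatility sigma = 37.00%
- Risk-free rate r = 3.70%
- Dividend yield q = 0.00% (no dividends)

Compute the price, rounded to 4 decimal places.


Answer: Price = 0.2361

Derivation:
d1 = (ln(S/K) + (r - q + 0.5*sigma^2) * T) / (sigma * sqrt(T)) = 0.42265206
d2 = d1 - sigma * sqrt(T) = -0.10060696
exp(-rT) = 0.92867169; exp(-qT) = 1.00000000
C = S_0 * exp(-qT) * N(d1) - K * exp(-rT) * N(d2)
N(d1) = 0.66372543; N(d2) = 0.45993124
C = 0.9800 * 1.00000000 * 0.66372543 - 0.9700 * 0.92867169 * 0.45993124 = 0.2361


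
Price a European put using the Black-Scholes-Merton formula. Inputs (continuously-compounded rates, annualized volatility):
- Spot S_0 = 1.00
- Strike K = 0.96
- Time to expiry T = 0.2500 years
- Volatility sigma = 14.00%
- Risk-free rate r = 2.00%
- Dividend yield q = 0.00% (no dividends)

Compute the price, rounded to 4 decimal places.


Answer: Price = 0.0105

Derivation:
d1 = (ln(S/K) + (r - q + 0.5*sigma^2) * T) / (sigma * sqrt(T)) = 0.68959992
d2 = d1 - sigma * sqrt(T) = 0.61959992
exp(-rT) = 0.99501248; exp(-qT) = 1.00000000
P = K * exp(-rT) * N(-d2) - S_0 * exp(-qT) * N(-d1)
N(-d1) = 0.24522291; N(-d2) = 0.26776061
P = 0.9600 * 0.99501248 * 0.26776061 - 1.0000 * 1.00000000 * 0.24522291 = 0.0105


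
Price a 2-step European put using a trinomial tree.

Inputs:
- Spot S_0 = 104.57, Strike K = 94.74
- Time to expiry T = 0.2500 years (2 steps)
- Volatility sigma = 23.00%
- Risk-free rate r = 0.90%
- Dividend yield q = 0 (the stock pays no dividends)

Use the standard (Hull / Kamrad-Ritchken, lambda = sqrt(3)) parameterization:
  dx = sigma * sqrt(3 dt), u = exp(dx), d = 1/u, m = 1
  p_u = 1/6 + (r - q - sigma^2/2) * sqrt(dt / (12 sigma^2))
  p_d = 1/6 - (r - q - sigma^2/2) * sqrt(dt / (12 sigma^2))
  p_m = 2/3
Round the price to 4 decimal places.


dt = T/N = 0.125000; dx = sigma*sqrt(3*dt) = 0.140846
u = exp(dx) = 1.151247; d = 1/u = 0.868623
p_u = 0.158923, p_m = 0.666667, p_d = 0.174410
Discount per step: exp(-r*dt) = 0.998876
Stock lattice S(k, j) with j the centered position index:
  k=0: S(0,+0) = 104.5700
  k=1: S(1,-1) = 90.8319; S(1,+0) = 104.5700; S(1,+1) = 120.3859
  k=2: S(2,-2) = 78.8987; S(2,-1) = 90.8319; S(2,+0) = 104.5700; S(2,+1) = 120.3859; S(2,+2) = 138.5939
Terminal payoffs V(N, j) = max(K - S_T, 0):
  V(2,-2) = 15.841250; V(2,-1) = 3.908055; V(2,+0) = 0.000000; V(2,+1) = 0.000000; V(2,+2) = 0.000000
Backward induction: V(k, j) = exp(-r*dt) * [p_u * V(k+1, j+1) + p_m * V(k+1, j) + p_d * V(k+1, j-1)]
  V(1,-1) = exp(-r*dt) * [p_u*0.000000 + p_m*3.908055 + p_d*15.841250] = 5.362208
  V(1,+0) = exp(-r*dt) * [p_u*0.000000 + p_m*0.000000 + p_d*3.908055] = 0.680838
  V(1,+1) = exp(-r*dt) * [p_u*0.000000 + p_m*0.000000 + p_d*0.000000] = 0.000000
  V(0,+0) = exp(-r*dt) * [p_u*0.000000 + p_m*0.680838 + p_d*5.362208] = 1.387553

Answer: Price = V(0,0) = 1.3876


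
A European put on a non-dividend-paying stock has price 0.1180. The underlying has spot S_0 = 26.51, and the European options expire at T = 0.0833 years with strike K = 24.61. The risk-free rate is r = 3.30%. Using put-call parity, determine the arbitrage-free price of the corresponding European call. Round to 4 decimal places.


Answer: Call price = 2.0856

Derivation:
Put-call parity: C - P = S_0 * exp(-qT) - K * exp(-rT).
S_0 * exp(-qT) = 26.5100 * 1.00000000 = 26.51000000
K * exp(-rT) = 24.6100 * 0.99725487 = 24.54244247
C = P + S*exp(-qT) - K*exp(-rT)
C = 0.1180 + 26.51000000 - 24.54244247 = 2.0856


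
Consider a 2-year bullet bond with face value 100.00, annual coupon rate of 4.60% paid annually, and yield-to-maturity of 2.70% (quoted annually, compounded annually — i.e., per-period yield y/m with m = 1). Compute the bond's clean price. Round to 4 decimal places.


Coupon per period c = face * coupon_rate / m = 4.600000
Periods per year m = 1; per-period yield y/m = 0.027000
Number of cashflows N = 2
Cashflows (t years, CF_t, discount factor 1/(1+y/m)^(m*t), PV):
  t = 1.0000: CF_t = 4.600000, DF = 0.973710, PV = 4.479065
  t = 2.0000: CF_t = 104.600000, DF = 0.948111, PV = 99.172394
Price P = sum_t PV_t = 103.651459

Answer: Price = 103.6515


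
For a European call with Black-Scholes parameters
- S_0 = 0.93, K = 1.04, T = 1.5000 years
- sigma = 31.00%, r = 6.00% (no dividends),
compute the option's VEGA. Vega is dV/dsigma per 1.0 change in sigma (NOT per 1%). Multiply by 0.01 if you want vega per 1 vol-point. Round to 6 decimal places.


Answer: Vega = 0.450433

Derivation:
d1 = 0.1324399438; d2 = -0.2472309663
phi(d1) = 0.3954587868; exp(-qT) = 1.0000000000; exp(-rT) = 0.9139311853
Vega = S * exp(-qT) * phi(d1) * sqrt(T) = 0.9300 * 1.0000000000 * 0.3954587868 * 1.2247448714 = 0.450433


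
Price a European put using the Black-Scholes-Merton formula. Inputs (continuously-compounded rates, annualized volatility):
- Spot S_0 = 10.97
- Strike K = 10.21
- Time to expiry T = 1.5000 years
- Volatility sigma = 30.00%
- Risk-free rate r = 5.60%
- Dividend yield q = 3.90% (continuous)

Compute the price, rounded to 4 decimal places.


Answer: Price = 1.0081

Derivation:
d1 = (ln(S/K) + (r - q + 0.5*sigma^2) * T) / (sigma * sqrt(T)) = 0.44851965
d2 = d1 - sigma * sqrt(T) = 0.08109619
exp(-rT) = 0.91943126; exp(-qT) = 0.94317824
P = K * exp(-rT) * N(-d2) - S_0 * exp(-qT) * N(-d1)
N(-d1) = 0.32688910; N(-d2) = 0.46768273
P = 10.2100 * 0.91943126 * 0.46768273 - 10.9700 * 0.94317824 * 0.32688910 = 1.0081


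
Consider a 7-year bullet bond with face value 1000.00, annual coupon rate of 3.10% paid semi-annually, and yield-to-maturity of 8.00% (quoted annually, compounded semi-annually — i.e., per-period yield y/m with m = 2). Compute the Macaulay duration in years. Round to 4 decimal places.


Coupon per period c = face * coupon_rate / m = 15.500000
Periods per year m = 2; per-period yield y/m = 0.040000
Number of cashflows N = 14
Cashflows (t years, CF_t, discount factor 1/(1+y/m)^(m*t), PV):
  t = 0.5000: CF_t = 15.500000, DF = 0.961538, PV = 14.903846
  t = 1.0000: CF_t = 15.500000, DF = 0.924556, PV = 14.330621
  t = 1.5000: CF_t = 15.500000, DF = 0.888996, PV = 13.779444
  t = 2.0000: CF_t = 15.500000, DF = 0.854804, PV = 13.249465
  t = 2.5000: CF_t = 15.500000, DF = 0.821927, PV = 12.739870
  t = 3.0000: CF_t = 15.500000, DF = 0.790315, PV = 12.249875
  t = 3.5000: CF_t = 15.500000, DF = 0.759918, PV = 11.778726
  t = 4.0000: CF_t = 15.500000, DF = 0.730690, PV = 11.325698
  t = 4.5000: CF_t = 15.500000, DF = 0.702587, PV = 10.890094
  t = 5.0000: CF_t = 15.500000, DF = 0.675564, PV = 10.471245
  t = 5.5000: CF_t = 15.500000, DF = 0.649581, PV = 10.068504
  t = 6.0000: CF_t = 15.500000, DF = 0.624597, PV = 9.681254
  t = 6.5000: CF_t = 15.500000, DF = 0.600574, PV = 9.308898
  t = 7.0000: CF_t = 1015.500000, DF = 0.577475, PV = 586.425947
Price P = sum_t PV_t = 741.203488
Macaulay numerator sum_t t * PV_t:
  t * PV_t at t = 0.5000: 7.451923
  t * PV_t at t = 1.0000: 14.330621
  t * PV_t at t = 1.5000: 20.669165
  t * PV_t at t = 2.0000: 26.498930
  t * PV_t at t = 2.5000: 31.849675
  t * PV_t at t = 3.0000: 36.749625
  t * PV_t at t = 3.5000: 41.225541
  t * PV_t at t = 4.0000: 45.302793
  t * PV_t at t = 4.5000: 49.005425
  t * PV_t at t = 5.0000: 52.356223
  t * PV_t at t = 5.5000: 55.376774
  t * PV_t at t = 6.0000: 58.087526
  t * PV_t at t = 6.5000: 60.507839
  t * PV_t at t = 7.0000: 4104.981626
Macaulay duration D = (sum_t t * PV_t) / P = 4604.393688 / 741.203488 = 6.212051

Answer: Macaulay duration = 6.2121 years


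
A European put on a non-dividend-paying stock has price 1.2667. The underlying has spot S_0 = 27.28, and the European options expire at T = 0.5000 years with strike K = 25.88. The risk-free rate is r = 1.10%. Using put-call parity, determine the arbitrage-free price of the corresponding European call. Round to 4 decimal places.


Answer: Call price = 2.8086

Derivation:
Put-call parity: C - P = S_0 * exp(-qT) - K * exp(-rT).
S_0 * exp(-qT) = 27.2800 * 1.00000000 = 27.28000000
K * exp(-rT) = 25.8800 * 0.99451510 = 25.73805072
C = P + S*exp(-qT) - K*exp(-rT)
C = 1.2667 + 27.28000000 - 25.73805072 = 2.8086


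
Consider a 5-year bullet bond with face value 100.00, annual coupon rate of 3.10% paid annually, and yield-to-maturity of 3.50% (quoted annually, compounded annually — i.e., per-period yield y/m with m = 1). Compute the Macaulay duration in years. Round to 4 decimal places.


Answer: Macaulay duration = 4.7051 years

Derivation:
Coupon per period c = face * coupon_rate / m = 3.100000
Periods per year m = 1; per-period yield y/m = 0.035000
Number of cashflows N = 5
Cashflows (t years, CF_t, discount factor 1/(1+y/m)^(m*t), PV):
  t = 1.0000: CF_t = 3.100000, DF = 0.966184, PV = 2.995169
  t = 2.0000: CF_t = 3.100000, DF = 0.933511, PV = 2.893883
  t = 3.0000: CF_t = 3.100000, DF = 0.901943, PV = 2.796022
  t = 4.0000: CF_t = 3.100000, DF = 0.871442, PV = 2.701471
  t = 5.0000: CF_t = 103.100000, DF = 0.841973, PV = 86.807434
Price P = sum_t PV_t = 98.193979
Macaulay numerator sum_t t * PV_t:
  t * PV_t at t = 1.0000: 2.995169
  t * PV_t at t = 2.0000: 5.787766
  t * PV_t at t = 3.0000: 8.388067
  t * PV_t at t = 4.0000: 10.805884
  t * PV_t at t = 5.0000: 434.037168
Macaulay duration D = (sum_t t * PV_t) / P = 462.014054 / 98.193979 = 4.705116


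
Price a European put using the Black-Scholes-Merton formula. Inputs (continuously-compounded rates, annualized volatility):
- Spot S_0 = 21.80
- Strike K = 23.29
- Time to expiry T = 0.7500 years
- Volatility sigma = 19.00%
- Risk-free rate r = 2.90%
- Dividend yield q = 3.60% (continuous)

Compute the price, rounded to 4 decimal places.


Answer: Price = 2.3609

Derivation:
d1 = (ln(S/K) + (r - q + 0.5*sigma^2) * T) / (sigma * sqrt(T)) = -0.35143380
d2 = d1 - sigma * sqrt(T) = -0.51597863
exp(-rT) = 0.97848483; exp(-qT) = 0.97336124
P = K * exp(-rT) * N(-d2) - S_0 * exp(-qT) * N(-d1)
N(-d1) = 0.63736854; N(-d2) = 0.69706533
P = 23.2900 * 0.97848483 * 0.69706533 - 21.8000 * 0.97336124 * 0.63736854 = 2.3609


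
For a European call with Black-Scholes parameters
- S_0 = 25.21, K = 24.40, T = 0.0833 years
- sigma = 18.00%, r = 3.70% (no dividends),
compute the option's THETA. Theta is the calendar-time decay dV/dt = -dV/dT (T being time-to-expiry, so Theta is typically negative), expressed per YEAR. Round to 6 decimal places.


Answer: Theta = -3.102089

Derivation:
d1 = 0.7139241874; d2 = 0.6619730565
phi(d1) = 0.3091952249; exp(-qT) = 1.0000000000; exp(-rT) = 0.9969226448
Theta = -S*exp(-qT)*phi(d1)*sigma/(2*sqrt(T)) - r*K*exp(-rT)*N(d2) + q*S*exp(-qT)*N(d1)
N(d1) = 0.7623629700; N(d2) = 0.7460057553; sqrt(T) = 0.2886173938
Term 1 = -25.2100 * 1.0000000000 * 0.3091952249 * 0.1800 / (2 * 0.2886173938) = -2.4306679391
Term 2 = -0.0370 * 24.4000 * 0.9969226448 * 0.7460057553 = -0.6714214156
Term 3 = 0 (no dividend yield, q = 0)
Theta = -2.4306679391 + (-0.6714214156) + (0.0000000000) = -3.102089


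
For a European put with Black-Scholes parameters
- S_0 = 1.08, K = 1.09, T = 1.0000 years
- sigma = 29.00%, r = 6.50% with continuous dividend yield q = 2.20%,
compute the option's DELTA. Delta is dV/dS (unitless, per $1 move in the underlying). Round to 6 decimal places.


d1 = 0.2614942927; d2 = -0.0285057073
phi(d1) = 0.3855331237; exp(-qT) = 0.9782402351; exp(-rT) = 0.9370674634
N(-d1) = 0.3968556751
Delta = -exp(-qT) * N(-d1) = -0.9782402351 * 0.3968556751 = -0.388220

Answer: Delta = -0.388220


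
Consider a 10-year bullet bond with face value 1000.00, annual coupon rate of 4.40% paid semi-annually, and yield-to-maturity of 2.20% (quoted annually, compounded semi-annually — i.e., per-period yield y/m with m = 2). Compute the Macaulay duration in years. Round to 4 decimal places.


Coupon per period c = face * coupon_rate / m = 22.000000
Periods per year m = 2; per-period yield y/m = 0.011000
Number of cashflows N = 20
Cashflows (t years, CF_t, discount factor 1/(1+y/m)^(m*t), PV):
  t = 0.5000: CF_t = 22.000000, DF = 0.989120, PV = 21.760633
  t = 1.0000: CF_t = 22.000000, DF = 0.978358, PV = 21.523870
  t = 1.5000: CF_t = 22.000000, DF = 0.967713, PV = 21.289684
  t = 2.0000: CF_t = 22.000000, DF = 0.957184, PV = 21.058045
  t = 2.5000: CF_t = 22.000000, DF = 0.946769, PV = 20.828927
  t = 3.0000: CF_t = 22.000000, DF = 0.936468, PV = 20.602302
  t = 3.5000: CF_t = 22.000000, DF = 0.926279, PV = 20.378142
  t = 4.0000: CF_t = 22.000000, DF = 0.916201, PV = 20.156422
  t = 4.5000: CF_t = 22.000000, DF = 0.906232, PV = 19.937113
  t = 5.0000: CF_t = 22.000000, DF = 0.896372, PV = 19.720191
  t = 5.5000: CF_t = 22.000000, DF = 0.886620, PV = 19.505629
  t = 6.0000: CF_t = 22.000000, DF = 0.876973, PV = 19.293402
  t = 6.5000: CF_t = 22.000000, DF = 0.867431, PV = 19.083484
  t = 7.0000: CF_t = 22.000000, DF = 0.857993, PV = 18.875849
  t = 7.5000: CF_t = 22.000000, DF = 0.848658, PV = 18.670474
  t = 8.0000: CF_t = 22.000000, DF = 0.839424, PV = 18.467333
  t = 8.5000: CF_t = 22.000000, DF = 0.830291, PV = 18.266403
  t = 9.0000: CF_t = 22.000000, DF = 0.821257, PV = 18.067659
  t = 9.5000: CF_t = 22.000000, DF = 0.812322, PV = 17.871077
  t = 10.0000: CF_t = 1022.000000, DF = 0.803483, PV = 821.159996
Price P = sum_t PV_t = 1196.516638
Macaulay numerator sum_t t * PV_t:
  t * PV_t at t = 0.5000: 10.880317
  t * PV_t at t = 1.0000: 21.523870
  t * PV_t at t = 1.5000: 31.934526
  t * PV_t at t = 2.0000: 42.116091
  t * PV_t at t = 2.5000: 52.072318
  t * PV_t at t = 3.0000: 61.806906
  t * PV_t at t = 3.5000: 71.323498
  t * PV_t at t = 4.0000: 80.625687
  t * PV_t at t = 4.5000: 89.717011
  t * PV_t at t = 5.0000: 98.600957
  t * PV_t at t = 5.5000: 107.280962
  t * PV_t at t = 6.0000: 115.760412
  t * PV_t at t = 6.5000: 124.042644
  t * PV_t at t = 7.0000: 132.130945
  t * PV_t at t = 7.5000: 140.028556
  t * PV_t at t = 8.0000: 147.738668
  t * PV_t at t = 8.5000: 155.264426
  t * PV_t at t = 9.0000: 162.608929
  t * PV_t at t = 9.5000: 169.775231
  t * PV_t at t = 10.0000: 8211.599961
Macaulay duration D = (sum_t t * PV_t) / P = 10026.831914 / 1196.516638 = 8.380019

Answer: Macaulay duration = 8.3800 years


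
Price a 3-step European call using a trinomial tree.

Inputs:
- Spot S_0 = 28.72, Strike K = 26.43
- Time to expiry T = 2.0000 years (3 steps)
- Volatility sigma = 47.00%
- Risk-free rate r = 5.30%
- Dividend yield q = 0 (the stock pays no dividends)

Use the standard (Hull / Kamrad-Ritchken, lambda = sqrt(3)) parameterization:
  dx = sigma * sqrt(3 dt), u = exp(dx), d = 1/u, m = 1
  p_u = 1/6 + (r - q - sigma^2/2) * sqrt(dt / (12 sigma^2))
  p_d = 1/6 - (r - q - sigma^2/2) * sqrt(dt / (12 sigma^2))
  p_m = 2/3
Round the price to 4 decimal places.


Answer: Price = V(0,0) = 9.2283

Derivation:
dt = T/N = 0.666667; dx = sigma*sqrt(3*dt) = 0.664680
u = exp(dx) = 1.943869; d = 1/u = 0.514438
p_u = 0.137856, p_m = 0.666667, p_d = 0.195478
Discount per step: exp(-r*dt) = 0.965284
Stock lattice S(k, j) with j the centered position index:
  k=0: S(0,+0) = 28.7200
  k=1: S(1,-1) = 14.7747; S(1,+0) = 28.7200; S(1,+1) = 55.8279
  k=2: S(2,-2) = 7.6006; S(2,-1) = 14.7747; S(2,+0) = 28.7200; S(2,+1) = 55.8279; S(2,+2) = 108.5222
  k=3: S(3,-3) = 3.9101; S(3,-2) = 7.6006; S(3,-1) = 14.7747; S(3,+0) = 28.7200; S(3,+1) = 55.8279; S(3,+2) = 108.5222; S(3,+3) = 210.9529
Terminal payoffs V(N, j) = max(S_T - K, 0):
  V(3,-3) = 0.000000; V(3,-2) = 0.000000; V(3,-1) = 0.000000; V(3,+0) = 2.290000; V(3,+1) = 29.397921; V(3,+2) = 82.092171; V(3,+3) = 184.522896
Backward induction: V(k, j) = exp(-r*dt) * [p_u * V(k+1, j+1) + p_m * V(k+1, j) + p_d * V(k+1, j-1)]
  V(2,-2) = exp(-r*dt) * [p_u*0.000000 + p_m*0.000000 + p_d*0.000000] = 0.000000
  V(2,-1) = exp(-r*dt) * [p_u*2.290000 + p_m*0.000000 + p_d*0.000000] = 0.304730
  V(2,+0) = exp(-r*dt) * [p_u*29.397921 + p_m*2.290000 + p_d*0.000000] = 5.385647
  V(2,+1) = exp(-r*dt) * [p_u*82.092171 + p_m*29.397921 + p_d*2.290000] = 30.274326
  V(2,+2) = exp(-r*dt) * [p_u*184.522896 + p_m*82.092171 + p_d*29.397921] = 82.929737
  V(1,-1) = exp(-r*dt) * [p_u*5.385647 + p_m*0.304730 + p_d*0.000000] = 0.912769
  V(1,+0) = exp(-r*dt) * [p_u*30.274326 + p_m*5.385647 + p_d*0.304730] = 7.551888
  V(1,+1) = exp(-r*dt) * [p_u*82.929737 + p_m*30.274326 + p_d*5.385647] = 31.533889
  V(0,+0) = exp(-r*dt) * [p_u*31.533889 + p_m*7.551888 + p_d*0.912769] = 9.228254


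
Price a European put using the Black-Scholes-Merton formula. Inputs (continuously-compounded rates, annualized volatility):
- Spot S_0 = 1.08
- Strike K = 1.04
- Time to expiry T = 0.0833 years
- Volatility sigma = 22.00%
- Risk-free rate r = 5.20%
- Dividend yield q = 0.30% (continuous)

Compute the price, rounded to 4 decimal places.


Answer: Price = 0.0103

Derivation:
d1 = (ln(S/K) + (r - q + 0.5*sigma^2) * T) / (sigma * sqrt(T)) = 0.69040582
d2 = d1 - sigma * sqrt(T) = 0.62690999
exp(-rT) = 0.99567777; exp(-qT) = 0.99975013
P = K * exp(-rT) * N(-d2) - S_0 * exp(-qT) * N(-d1)
N(-d1) = 0.24496951; N(-d2) = 0.26535912
P = 1.0400 * 0.99567777 * 0.26535912 - 1.0800 * 0.99975013 * 0.24496951 = 0.0103


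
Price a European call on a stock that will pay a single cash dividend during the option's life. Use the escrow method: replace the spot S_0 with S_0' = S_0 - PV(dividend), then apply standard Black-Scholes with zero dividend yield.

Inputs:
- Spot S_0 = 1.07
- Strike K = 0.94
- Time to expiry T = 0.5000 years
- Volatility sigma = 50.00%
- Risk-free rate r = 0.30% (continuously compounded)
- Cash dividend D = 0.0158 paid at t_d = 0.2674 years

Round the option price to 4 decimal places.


PV(D) = D * exp(-r * t_d) = 0.0158 * 0.99919812 = 0.01578733
S_0' = S_0 - PV(D) = 1.0700 - 0.01578733 = 1.05421267
d1 = (ln(S_0'/K) + (r + sigma^2/2)*T) / (sigma*sqrt(T)) = 0.50535396
d2 = d1 - sigma*sqrt(T) = 0.15180057
exp(-rT) = 0.99850112
N(d1) = 0.69334488; N(d2) = 0.56032789
C = S_0' * N(d1) - K * exp(-rT) * N(d2) = 1.05421267 * 0.69334488 - 0.9400 * 0.99850112 * 0.56032789 = 0.2050

Answer: Price = 0.2050


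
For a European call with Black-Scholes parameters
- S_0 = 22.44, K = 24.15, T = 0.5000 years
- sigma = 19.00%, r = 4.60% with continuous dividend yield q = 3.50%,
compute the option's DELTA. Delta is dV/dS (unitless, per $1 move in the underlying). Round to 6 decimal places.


Answer: Delta = 0.324774

Derivation:
d1 = -0.4385126384; d2 = -0.5728629268
phi(d1) = 0.3623715544; exp(-qT) = 0.9826522357; exp(-rT) = 0.9772624838
N(d1) = 0.3305073553
Delta = exp(-qT) * N(d1) = 0.9826522357 * 0.3305073553 = 0.324774


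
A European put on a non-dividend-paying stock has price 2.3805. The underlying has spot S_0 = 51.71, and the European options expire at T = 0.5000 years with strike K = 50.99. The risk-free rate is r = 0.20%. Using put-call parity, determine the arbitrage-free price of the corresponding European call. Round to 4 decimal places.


Answer: Call price = 3.1515

Derivation:
Put-call parity: C - P = S_0 * exp(-qT) - K * exp(-rT).
S_0 * exp(-qT) = 51.7100 * 1.00000000 = 51.71000000
K * exp(-rT) = 50.9900 * 0.99900050 = 50.93903549
C = P + S*exp(-qT) - K*exp(-rT)
C = 2.3805 + 51.71000000 - 50.93903549 = 3.1515


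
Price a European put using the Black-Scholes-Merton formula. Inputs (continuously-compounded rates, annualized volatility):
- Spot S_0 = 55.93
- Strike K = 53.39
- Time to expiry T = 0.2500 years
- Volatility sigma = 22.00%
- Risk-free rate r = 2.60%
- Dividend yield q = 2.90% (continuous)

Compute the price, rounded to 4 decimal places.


Answer: Price = 1.3427

Derivation:
d1 = (ln(S/K) + (r - q + 0.5*sigma^2) * T) / (sigma * sqrt(T)) = 0.47070406
d2 = d1 - sigma * sqrt(T) = 0.36070406
exp(-rT) = 0.99352108; exp(-qT) = 0.99277622
P = K * exp(-rT) * N(-d2) - S_0 * exp(-qT) * N(-d1)
N(-d1) = 0.31892604; N(-d2) = 0.35916035
P = 53.3900 * 0.99352108 * 0.35916035 - 55.9300 * 0.99277622 * 0.31892604 = 1.3427


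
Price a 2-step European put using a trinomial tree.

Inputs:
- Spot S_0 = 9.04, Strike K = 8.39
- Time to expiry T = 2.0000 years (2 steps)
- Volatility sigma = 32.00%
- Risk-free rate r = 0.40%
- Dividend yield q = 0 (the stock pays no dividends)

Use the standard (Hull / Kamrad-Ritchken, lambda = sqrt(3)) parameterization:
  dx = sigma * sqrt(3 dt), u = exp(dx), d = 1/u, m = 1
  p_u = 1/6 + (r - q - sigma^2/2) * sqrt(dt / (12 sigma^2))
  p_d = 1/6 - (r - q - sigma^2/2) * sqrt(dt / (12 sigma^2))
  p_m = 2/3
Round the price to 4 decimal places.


dt = T/N = 1.000000; dx = sigma*sqrt(3*dt) = 0.554256
u = exp(dx) = 1.740646; d = 1/u = 0.574499
p_u = 0.124087, p_m = 0.666667, p_d = 0.209246
Discount per step: exp(-r*dt) = 0.996008
Stock lattice S(k, j) with j the centered position index:
  k=0: S(0,+0) = 9.0400
  k=1: S(1,-1) = 5.1935; S(1,+0) = 9.0400; S(1,+1) = 15.7354
  k=2: S(2,-2) = 2.9836; S(2,-1) = 5.1935; S(2,+0) = 9.0400; S(2,+1) = 15.7354; S(2,+2) = 27.3898
Terminal payoffs V(N, j) = max(K - S_T, 0):
  V(2,-2) = 5.406352; V(2,-1) = 3.196526; V(2,+0) = 0.000000; V(2,+1) = 0.000000; V(2,+2) = 0.000000
Backward induction: V(k, j) = exp(-r*dt) * [p_u * V(k+1, j+1) + p_m * V(k+1, j) + p_d * V(k+1, j-1)]
  V(1,-1) = exp(-r*dt) * [p_u*0.000000 + p_m*3.196526 + p_d*5.406352] = 3.249253
  V(1,+0) = exp(-r*dt) * [p_u*0.000000 + p_m*0.000000 + p_d*3.196526] = 0.666191
  V(1,+1) = exp(-r*dt) * [p_u*0.000000 + p_m*0.000000 + p_d*0.000000] = 0.000000
  V(0,+0) = exp(-r*dt) * [p_u*0.000000 + p_m*0.666191 + p_d*3.249253] = 1.119534

Answer: Price = V(0,0) = 1.1195


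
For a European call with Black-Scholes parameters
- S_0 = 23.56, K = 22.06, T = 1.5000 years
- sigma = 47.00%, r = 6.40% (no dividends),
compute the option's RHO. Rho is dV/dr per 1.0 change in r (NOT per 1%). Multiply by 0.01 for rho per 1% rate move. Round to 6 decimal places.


d1 = 0.5688711395; d2 = -0.0067589501
phi(d1) = 0.3393423769; exp(-qT) = 1.0000000000; exp(-rT) = 0.9084640161
N(d2) = 0.4973035896
Rho = K*T*exp(-rT)*N(d2) = 22.0600 * 1.5000 * 0.9084640161 * 0.4973035896 = 14.949480

Answer: Rho = 14.949480


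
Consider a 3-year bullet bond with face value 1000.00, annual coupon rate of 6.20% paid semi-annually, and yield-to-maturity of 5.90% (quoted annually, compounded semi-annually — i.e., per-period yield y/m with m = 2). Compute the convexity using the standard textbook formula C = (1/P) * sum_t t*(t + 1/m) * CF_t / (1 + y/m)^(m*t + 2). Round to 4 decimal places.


Coupon per period c = face * coupon_rate / m = 31.000000
Periods per year m = 2; per-period yield y/m = 0.029500
Number of cashflows N = 6
Cashflows (t years, CF_t, discount factor 1/(1+y/m)^(m*t), PV):
  t = 0.5000: CF_t = 31.000000, DF = 0.971345, PV = 30.111705
  t = 1.0000: CF_t = 31.000000, DF = 0.943512, PV = 29.248863
  t = 1.5000: CF_t = 31.000000, DF = 0.916476, PV = 28.410746
  t = 2.0000: CF_t = 31.000000, DF = 0.890214, PV = 27.596645
  t = 2.5000: CF_t = 31.000000, DF = 0.864706, PV = 26.805872
  t = 3.0000: CF_t = 1031.000000, DF = 0.839928, PV = 865.965439
Price P = sum_t PV_t = 1008.139270
Convexity numerator sum_t t*(t + 1/m) * CF_t / (1+y/m)^(m*t + 2):
  t = 0.5000: term = 14.205373
  t = 1.0000: term = 41.394968
  t = 1.5000: term = 80.417616
  t = 2.0000: term = 130.188791
  t = 2.5000: term = 189.687407
  t = 3.0000: term = 8579.009658
Convexity = (1/P) * sum = 9034.903812 / 1008.139270 = 8.961960

Answer: Convexity = 8.9620


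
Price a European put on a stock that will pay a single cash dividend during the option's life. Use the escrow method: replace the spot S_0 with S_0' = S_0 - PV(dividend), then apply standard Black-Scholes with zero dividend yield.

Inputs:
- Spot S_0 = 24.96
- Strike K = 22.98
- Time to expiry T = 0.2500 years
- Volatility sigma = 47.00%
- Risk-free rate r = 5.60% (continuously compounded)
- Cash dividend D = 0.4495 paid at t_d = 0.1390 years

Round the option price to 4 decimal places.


Answer: Price = 1.4012

Derivation:
PV(D) = D * exp(-r * t_d) = 0.4495 * 0.99224622 = 0.44601467
S_0' = S_0 - PV(D) = 24.9600 - 0.44601467 = 24.51398533
d1 = (ln(S_0'/K) + (r + sigma^2/2)*T) / (sigma*sqrt(T)) = 0.45205111
d2 = d1 - sigma*sqrt(T) = 0.21705111
exp(-rT) = 0.98609754
N(-d1) = 0.32561608; N(-d2) = 0.41408426
P = K * exp(-rT) * N(-d2) - S_0' * N(-d1) = 22.9800 * 0.98609754 * 0.41408426 - 24.51398533 * 0.32561608 = 1.4012


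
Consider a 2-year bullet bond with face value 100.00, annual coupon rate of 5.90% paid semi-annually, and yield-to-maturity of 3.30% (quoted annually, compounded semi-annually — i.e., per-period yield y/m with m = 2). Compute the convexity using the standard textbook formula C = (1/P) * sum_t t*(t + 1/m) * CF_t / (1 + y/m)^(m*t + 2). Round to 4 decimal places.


Answer: Convexity = 4.5747

Derivation:
Coupon per period c = face * coupon_rate / m = 2.950000
Periods per year m = 2; per-period yield y/m = 0.016500
Number of cashflows N = 4
Cashflows (t years, CF_t, discount factor 1/(1+y/m)^(m*t), PV):
  t = 0.5000: CF_t = 2.950000, DF = 0.983768, PV = 2.902115
  t = 1.0000: CF_t = 2.950000, DF = 0.967799, PV = 2.855007
  t = 1.5000: CF_t = 2.950000, DF = 0.952090, PV = 2.808665
  t = 2.0000: CF_t = 102.950000, DF = 0.936635, PV = 96.426592
Price P = sum_t PV_t = 104.992379
Convexity numerator sum_t t*(t + 1/m) * CF_t / (1+y/m)^(m*t + 2):
  t = 0.5000: term = 1.404332
  t = 1.0000: term = 4.144611
  t = 1.5000: term = 8.154669
  t = 2.0000: term = 466.607868
Convexity = (1/P) * sum = 480.311480 / 104.992379 = 4.574727


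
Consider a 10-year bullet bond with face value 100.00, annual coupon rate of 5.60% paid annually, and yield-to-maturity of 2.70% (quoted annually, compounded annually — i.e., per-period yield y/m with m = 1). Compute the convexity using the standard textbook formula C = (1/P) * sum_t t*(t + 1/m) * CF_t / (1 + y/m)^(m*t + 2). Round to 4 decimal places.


Answer: Convexity = 79.0705

Derivation:
Coupon per period c = face * coupon_rate / m = 5.600000
Periods per year m = 1; per-period yield y/m = 0.027000
Number of cashflows N = 10
Cashflows (t years, CF_t, discount factor 1/(1+y/m)^(m*t), PV):
  t = 1.0000: CF_t = 5.600000, DF = 0.973710, PV = 5.452775
  t = 2.0000: CF_t = 5.600000, DF = 0.948111, PV = 5.309421
  t = 3.0000: CF_t = 5.600000, DF = 0.923185, PV = 5.169835
  t = 4.0000: CF_t = 5.600000, DF = 0.898914, PV = 5.033919
  t = 5.0000: CF_t = 5.600000, DF = 0.875282, PV = 4.901577
  t = 6.0000: CF_t = 5.600000, DF = 0.852270, PV = 4.772714
  t = 7.0000: CF_t = 5.600000, DF = 0.829864, PV = 4.647238
  t = 8.0000: CF_t = 5.600000, DF = 0.808047, PV = 4.525061
  t = 9.0000: CF_t = 5.600000, DF = 0.786803, PV = 4.406097
  t = 10.0000: CF_t = 105.600000, DF = 0.766118, PV = 80.902042
Price P = sum_t PV_t = 125.120679
Convexity numerator sum_t t*(t + 1/m) * CF_t / (1+y/m)^(m*t + 2):
  t = 1.0000: term = 10.339670
  t = 2.0000: term = 30.203516
  t = 3.0000: term = 58.818921
  t = 4.0000: term = 95.454270
  t = 5.0000: term = 139.417142
  t = 6.0000: term = 190.052580
  t = 7.0000: term = 246.741421
  t = 8.0000: term = 308.898705
  t = 9.0000: term = 375.972134
  t = 10.0000: term = 8437.451320
Convexity = (1/P) * sum = 9893.349679 / 125.120679 = 79.070461


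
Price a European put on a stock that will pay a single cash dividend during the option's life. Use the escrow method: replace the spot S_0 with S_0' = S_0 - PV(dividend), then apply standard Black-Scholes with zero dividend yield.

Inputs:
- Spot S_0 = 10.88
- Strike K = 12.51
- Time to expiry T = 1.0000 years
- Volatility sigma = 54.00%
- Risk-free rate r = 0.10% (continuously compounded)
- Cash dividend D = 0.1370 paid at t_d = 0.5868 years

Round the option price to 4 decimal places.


Answer: Price = 3.4443

Derivation:
PV(D) = D * exp(-r * t_d) = 0.1370 * 0.99941337 = 0.13691963
S_0' = S_0 - PV(D) = 10.8800 - 0.13691963 = 10.74308037
d1 = (ln(S_0'/K) + (r + sigma^2/2)*T) / (sigma*sqrt(T)) = -0.01012308
d2 = d1 - sigma*sqrt(T) = -0.55012308
exp(-rT) = 0.99900050
N(-d1) = 0.50403846; N(-d2) = 0.70888252
P = K * exp(-rT) * N(-d2) - S_0' * N(-d1) = 12.5100 * 0.99900050 * 0.70888252 - 10.74308037 * 0.50403846 = 3.4443
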